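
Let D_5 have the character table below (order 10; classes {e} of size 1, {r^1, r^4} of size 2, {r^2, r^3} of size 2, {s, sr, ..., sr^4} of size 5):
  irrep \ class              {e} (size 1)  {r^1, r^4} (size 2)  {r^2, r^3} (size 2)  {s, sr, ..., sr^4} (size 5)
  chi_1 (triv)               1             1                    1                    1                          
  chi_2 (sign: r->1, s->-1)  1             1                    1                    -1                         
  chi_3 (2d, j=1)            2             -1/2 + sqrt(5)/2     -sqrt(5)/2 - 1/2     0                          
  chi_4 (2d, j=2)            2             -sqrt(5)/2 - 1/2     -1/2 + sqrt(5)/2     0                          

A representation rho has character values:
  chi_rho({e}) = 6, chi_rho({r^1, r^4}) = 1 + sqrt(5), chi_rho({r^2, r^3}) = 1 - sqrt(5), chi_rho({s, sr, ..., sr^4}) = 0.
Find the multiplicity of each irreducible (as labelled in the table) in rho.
Multiplicities: chi_1: 1, chi_2: 1, chi_3: 2, chi_4: 0.

Reasoning: Use <chi_rho, chi> = (1/|G|) sum_C |C| * chi_rho(C) * conj(chi(C)) with |G| = 10 for each irreducible chi in the table:
  <chi_rho, chi_1> = (1/10)[1*(6)*conj(1) + 2*(1 + sqrt(5))*conj(1) + 2*(1 - sqrt(5))*conj(1) + 5*(0)*conj(1)]
      = (1/10)[(6) + (2 + 2*sqrt(5)) + (2 - 2*sqrt(5)) + (0)] = 10/10 = 1
  <chi_rho, chi_2> = (1/10)[1*(6)*conj(1) + 2*(1 + sqrt(5))*conj(1) + 2*(1 - sqrt(5))*conj(1) + 5*(0)*conj(-1)]
      = (1/10)[(6) + (2 + 2*sqrt(5)) + (2 - 2*sqrt(5)) + (0)] = 10/10 = 1
  <chi_rho, chi_3> = (1/10)[1*(6)*conj(2) + 2*(1 + sqrt(5))*conj(-1/2 + sqrt(5)/2) + 2*(1 - sqrt(5))*conj(-sqrt(5)/2 - 1/2) + 5*(0)*conj(0)]
      = (1/10)[(12) + (4) + (4) + (0)] = 20/10 = 2
  <chi_rho, chi_4> = (1/10)[1*(6)*conj(2) + 2*(1 + sqrt(5))*conj(-sqrt(5)/2 - 1/2) + 2*(1 - sqrt(5))*conj(-1/2 + sqrt(5)/2) + 5*(0)*conj(0)]
      = (1/10)[(12) + (-6 - 2*sqrt(5)) + (-6 + 2*sqrt(5)) + (0)] = 0/10 = 0
Dimension check: dim(rho) = sum (mult * dim) = 1*1 + 1*1 + 2*2 + 0*2 = 6 = chi_rho(e) = 6.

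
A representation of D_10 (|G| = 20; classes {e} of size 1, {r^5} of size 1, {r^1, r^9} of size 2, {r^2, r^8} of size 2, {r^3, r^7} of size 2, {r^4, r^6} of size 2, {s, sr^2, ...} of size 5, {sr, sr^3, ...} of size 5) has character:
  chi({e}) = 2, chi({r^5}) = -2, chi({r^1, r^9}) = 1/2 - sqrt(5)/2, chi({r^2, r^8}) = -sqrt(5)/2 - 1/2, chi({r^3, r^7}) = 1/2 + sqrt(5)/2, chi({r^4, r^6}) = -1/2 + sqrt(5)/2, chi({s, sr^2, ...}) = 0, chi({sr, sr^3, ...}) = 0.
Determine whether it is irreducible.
Irreducible: <chi, chi> = 1.

Explanation: <chi, chi> = (1/|G|) sum_C |C| * |chi(C)|^2 = (1/20)[1*|2|^2 + 1*|-2|^2 + 2*|1/2 - sqrt(5)/2|^2 + 2*|-sqrt(5)/2 - 1/2|^2 + 2*|1/2 + sqrt(5)/2|^2 + 2*|-1/2 + sqrt(5)/2|^2 + 5*|0|^2 + 5*|0|^2]
  = (1/20)[(4) + (4) + (3 - sqrt(5)) + (sqrt(5) + 3) + (sqrt(5) + 3) + (3 - sqrt(5)) + (0) + (0)] = 20/20 = 1.
A character is irreducible iff <chi, chi> = 1, so this representation is irreducible.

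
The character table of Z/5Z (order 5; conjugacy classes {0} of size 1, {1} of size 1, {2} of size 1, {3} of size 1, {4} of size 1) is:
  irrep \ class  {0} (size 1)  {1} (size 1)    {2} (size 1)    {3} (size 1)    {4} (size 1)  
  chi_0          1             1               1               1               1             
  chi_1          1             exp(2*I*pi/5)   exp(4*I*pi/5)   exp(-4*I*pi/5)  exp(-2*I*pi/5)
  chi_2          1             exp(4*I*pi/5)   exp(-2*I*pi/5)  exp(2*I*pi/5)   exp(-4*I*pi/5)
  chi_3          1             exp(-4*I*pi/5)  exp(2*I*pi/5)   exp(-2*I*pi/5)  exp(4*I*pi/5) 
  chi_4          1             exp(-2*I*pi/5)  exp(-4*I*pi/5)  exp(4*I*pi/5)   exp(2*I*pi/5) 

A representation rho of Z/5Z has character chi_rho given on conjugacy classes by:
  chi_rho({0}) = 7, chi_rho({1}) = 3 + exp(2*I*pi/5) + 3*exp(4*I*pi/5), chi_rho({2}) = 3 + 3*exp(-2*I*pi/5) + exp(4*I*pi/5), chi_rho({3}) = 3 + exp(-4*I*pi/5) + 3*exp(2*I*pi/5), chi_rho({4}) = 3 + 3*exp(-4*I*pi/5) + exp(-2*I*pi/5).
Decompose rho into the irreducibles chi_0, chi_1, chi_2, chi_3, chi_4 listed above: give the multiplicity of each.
Multiplicities: chi_0: 3, chi_1: 1, chi_2: 3, chi_3: 0, chi_4: 0.

Working: Use <chi_rho, chi> = (1/|G|) sum_C |C| * chi_rho(C) * conj(chi(C)) with |G| = 5 for each irreducible chi in the table:
  <chi_rho, chi_0> = (1/5)[1*(7)*conj(1) + 1*(3 + exp(2*I*pi/5) + 3*exp(4*I*pi/5))*conj(1) + 1*(3 + 3*exp(-2*I*pi/5) + exp(4*I*pi/5))*conj(1) + 1*(3 + exp(-4*I*pi/5) + 3*exp(2*I*pi/5))*conj(1) + 1*(3 + 3*exp(-4*I*pi/5) + exp(-2*I*pi/5))*conj(1)]
      = (1/5)[(7) + (3 + exp(2*I*pi/5) + 3*exp(4*I*pi/5)) + (3 + 3*exp(-2*I*pi/5) + exp(4*I*pi/5)) + (3 + exp(-4*I*pi/5) + 3*exp(2*I*pi/5)) + (3 + 3*exp(-4*I*pi/5) + exp(-2*I*pi/5))] = 15/5 = 3
  <chi_rho, chi_1> = (1/5)[1*(7)*conj(1) + 1*(3 + exp(2*I*pi/5) + 3*exp(4*I*pi/5))*conj(exp(2*I*pi/5)) + 1*(3 + 3*exp(-2*I*pi/5) + exp(4*I*pi/5))*conj(exp(4*I*pi/5)) + 1*(3 + exp(-4*I*pi/5) + 3*exp(2*I*pi/5))*conj(exp(-4*I*pi/5)) + 1*(3 + 3*exp(-4*I*pi/5) + exp(-2*I*pi/5))*conj(exp(-2*I*pi/5))]
      = (1/5)[(7) + (1 + 3*exp(-2*I*pi/5) + 3*exp(2*I*pi/5)) + (1 + 3*exp(-4*I*pi/5) + 3*exp(4*I*pi/5)) + (1 + 3*exp(-4*I*pi/5) + 3*exp(4*I*pi/5)) + (1 + 3*exp(-2*I*pi/5) + 3*exp(2*I*pi/5))] = 5/5 = 1
  <chi_rho, chi_2> = (1/5)[1*(7)*conj(1) + 1*(3 + exp(2*I*pi/5) + 3*exp(4*I*pi/5))*conj(exp(4*I*pi/5)) + 1*(3 + 3*exp(-2*I*pi/5) + exp(4*I*pi/5))*conj(exp(-2*I*pi/5)) + 1*(3 + exp(-4*I*pi/5) + 3*exp(2*I*pi/5))*conj(exp(2*I*pi/5)) + 1*(3 + 3*exp(-4*I*pi/5) + exp(-2*I*pi/5))*conj(exp(-4*I*pi/5))]
      = (1/5)[(7) + (3 + 3*exp(-4*I*pi/5) + exp(-2*I*pi/5)) + (3 + exp(-4*I*pi/5) + 3*exp(2*I*pi/5)) + (3 + 3*exp(-2*I*pi/5) + exp(4*I*pi/5)) + (3 + exp(2*I*pi/5) + 3*exp(4*I*pi/5))] = 15/5 = 3
  <chi_rho, chi_3> = (1/5)[1*(7)*conj(1) + 1*(3 + exp(2*I*pi/5) + 3*exp(4*I*pi/5))*conj(exp(-4*I*pi/5)) + 1*(3 + 3*exp(-2*I*pi/5) + exp(4*I*pi/5))*conj(exp(2*I*pi/5)) + 1*(3 + exp(-4*I*pi/5) + 3*exp(2*I*pi/5))*conj(exp(-2*I*pi/5)) + 1*(3 + 3*exp(-4*I*pi/5) + exp(-2*I*pi/5))*conj(exp(4*I*pi/5))]
      = (1/5)[(7) + (3*exp(-2*I*pi/5) + exp(-4*I*pi/5) + 3*exp(4*I*pi/5)) + (3*exp(-2*I*pi/5) + 3*exp(-4*I*pi/5) + exp(2*I*pi/5)) + (exp(-2*I*pi/5) + 3*exp(4*I*pi/5) + 3*exp(2*I*pi/5)) + (3*exp(-4*I*pi/5) + exp(4*I*pi/5) + 3*exp(2*I*pi/5))] = 0/5 = 0
  <chi_rho, chi_4> = (1/5)[1*(7)*conj(1) + 1*(3 + exp(2*I*pi/5) + 3*exp(4*I*pi/5))*conj(exp(-2*I*pi/5)) + 1*(3 + 3*exp(-2*I*pi/5) + exp(4*I*pi/5))*conj(exp(-4*I*pi/5)) + 1*(3 + exp(-4*I*pi/5) + 3*exp(2*I*pi/5))*conj(exp(4*I*pi/5)) + 1*(3 + 3*exp(-4*I*pi/5) + exp(-2*I*pi/5))*conj(exp(2*I*pi/5))]
      = (1/5)[(7) + (3*exp(-4*I*pi/5) + exp(4*I*pi/5) + 3*exp(2*I*pi/5)) + (exp(-2*I*pi/5) + 3*exp(4*I*pi/5) + 3*exp(2*I*pi/5)) + (3*exp(-2*I*pi/5) + 3*exp(-4*I*pi/5) + exp(2*I*pi/5)) + (3*exp(-2*I*pi/5) + exp(-4*I*pi/5) + 3*exp(4*I*pi/5))] = 0/5 = 0
(Exp terms are combined using exp(i*s)*conj(exp(i*t)) = exp(i*(s-t)), and sums of them are collapsed using the identity that for every m > 1 the m distinct m-th roots of unity sum to 0, e.g. 1 + exp(2*I*pi/3) + exp(-2*I*pi/3) = 0.)
Dimension check: dim(rho) = sum (mult * dim) = 3*1 + 1*1 + 3*1 + 0*1 + 0*1 = 7 = chi_rho(e) = 7.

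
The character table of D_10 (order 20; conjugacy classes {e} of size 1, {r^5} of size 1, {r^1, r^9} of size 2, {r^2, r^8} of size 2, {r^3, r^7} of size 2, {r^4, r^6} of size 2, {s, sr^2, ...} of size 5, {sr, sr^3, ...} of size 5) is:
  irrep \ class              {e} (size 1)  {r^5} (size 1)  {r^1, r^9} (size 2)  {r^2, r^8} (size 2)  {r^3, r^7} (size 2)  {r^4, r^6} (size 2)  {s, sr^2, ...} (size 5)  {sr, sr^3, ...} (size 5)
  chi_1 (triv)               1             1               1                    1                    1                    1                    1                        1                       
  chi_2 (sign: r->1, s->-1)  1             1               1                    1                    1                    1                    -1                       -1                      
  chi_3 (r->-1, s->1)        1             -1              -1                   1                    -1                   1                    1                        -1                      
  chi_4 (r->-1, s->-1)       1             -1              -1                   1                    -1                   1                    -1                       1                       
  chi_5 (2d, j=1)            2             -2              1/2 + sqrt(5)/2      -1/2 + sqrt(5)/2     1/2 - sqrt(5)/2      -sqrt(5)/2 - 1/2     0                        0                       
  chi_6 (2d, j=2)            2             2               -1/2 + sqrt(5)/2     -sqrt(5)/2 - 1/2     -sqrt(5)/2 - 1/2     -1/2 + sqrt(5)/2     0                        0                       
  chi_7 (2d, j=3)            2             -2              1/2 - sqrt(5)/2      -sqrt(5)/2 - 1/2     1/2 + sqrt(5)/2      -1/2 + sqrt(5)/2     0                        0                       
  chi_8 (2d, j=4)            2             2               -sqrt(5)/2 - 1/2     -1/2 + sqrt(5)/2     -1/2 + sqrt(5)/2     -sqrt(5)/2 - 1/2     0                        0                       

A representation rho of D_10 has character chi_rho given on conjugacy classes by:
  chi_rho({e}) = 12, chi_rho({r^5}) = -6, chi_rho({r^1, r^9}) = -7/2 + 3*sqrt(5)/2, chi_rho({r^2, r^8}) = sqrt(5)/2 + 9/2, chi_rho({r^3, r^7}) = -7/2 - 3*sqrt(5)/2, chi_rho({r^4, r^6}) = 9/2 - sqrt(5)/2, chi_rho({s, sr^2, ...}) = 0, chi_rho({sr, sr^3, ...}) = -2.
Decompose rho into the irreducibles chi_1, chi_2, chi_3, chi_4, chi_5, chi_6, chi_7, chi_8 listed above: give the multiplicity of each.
Multiplicities: chi_1: 0, chi_2: 1, chi_3: 3, chi_4: 2, chi_5: 2, chi_6: 1, chi_7: 0, chi_8: 0.

Working: Use <chi_rho, chi> = (1/|G|) sum_C |C| * chi_rho(C) * conj(chi(C)) with |G| = 20 for each irreducible chi in the table:
  <chi_rho, chi_1> = (1/20)[1*(12)*conj(1) + 1*(-6)*conj(1) + 2*(-7/2 + 3*sqrt(5)/2)*conj(1) + 2*(sqrt(5)/2 + 9/2)*conj(1) + 2*(-7/2 - 3*sqrt(5)/2)*conj(1) + 2*(9/2 - sqrt(5)/2)*conj(1) + 5*(0)*conj(1) + 5*(-2)*conj(1)]
      = (1/20)[(12) + (-6) + (-7 + 3*sqrt(5)) + (sqrt(5) + 9) + (-7 - 3*sqrt(5)) + (9 - sqrt(5)) + (0) + (-10)] = 0/20 = 0
  <chi_rho, chi_2> = (1/20)[1*(12)*conj(1) + 1*(-6)*conj(1) + 2*(-7/2 + 3*sqrt(5)/2)*conj(1) + 2*(sqrt(5)/2 + 9/2)*conj(1) + 2*(-7/2 - 3*sqrt(5)/2)*conj(1) + 2*(9/2 - sqrt(5)/2)*conj(1) + 5*(0)*conj(-1) + 5*(-2)*conj(-1)]
      = (1/20)[(12) + (-6) + (-7 + 3*sqrt(5)) + (sqrt(5) + 9) + (-7 - 3*sqrt(5)) + (9 - sqrt(5)) + (0) + (10)] = 20/20 = 1
  <chi_rho, chi_3> = (1/20)[1*(12)*conj(1) + 1*(-6)*conj(-1) + 2*(-7/2 + 3*sqrt(5)/2)*conj(-1) + 2*(sqrt(5)/2 + 9/2)*conj(1) + 2*(-7/2 - 3*sqrt(5)/2)*conj(-1) + 2*(9/2 - sqrt(5)/2)*conj(1) + 5*(0)*conj(1) + 5*(-2)*conj(-1)]
      = (1/20)[(12) + (6) + (7 - 3*sqrt(5)) + (sqrt(5) + 9) + (3*sqrt(5) + 7) + (9 - sqrt(5)) + (0) + (10)] = 60/20 = 3
  <chi_rho, chi_4> = (1/20)[1*(12)*conj(1) + 1*(-6)*conj(-1) + 2*(-7/2 + 3*sqrt(5)/2)*conj(-1) + 2*(sqrt(5)/2 + 9/2)*conj(1) + 2*(-7/2 - 3*sqrt(5)/2)*conj(-1) + 2*(9/2 - sqrt(5)/2)*conj(1) + 5*(0)*conj(-1) + 5*(-2)*conj(1)]
      = (1/20)[(12) + (6) + (7 - 3*sqrt(5)) + (sqrt(5) + 9) + (3*sqrt(5) + 7) + (9 - sqrt(5)) + (0) + (-10)] = 40/20 = 2
  <chi_rho, chi_5> = (1/20)[1*(12)*conj(2) + 1*(-6)*conj(-2) + 2*(-7/2 + 3*sqrt(5)/2)*conj(1/2 + sqrt(5)/2) + 2*(sqrt(5)/2 + 9/2)*conj(-1/2 + sqrt(5)/2) + 2*(-7/2 - 3*sqrt(5)/2)*conj(1/2 - sqrt(5)/2) + 2*(9/2 - sqrt(5)/2)*conj(-sqrt(5)/2 - 1/2) + 5*(0)*conj(0) + 5*(-2)*conj(0)]
      = (1/20)[(24) + (12) + (4 - 2*sqrt(5)) + (-2 + 4*sqrt(5)) + (4 + 2*sqrt(5)) + (-4*sqrt(5) - 2) + (0) + (0)] = 40/20 = 2
  <chi_rho, chi_6> = (1/20)[1*(12)*conj(2) + 1*(-6)*conj(2) + 2*(-7/2 + 3*sqrt(5)/2)*conj(-1/2 + sqrt(5)/2) + 2*(sqrt(5)/2 + 9/2)*conj(-sqrt(5)/2 - 1/2) + 2*(-7/2 - 3*sqrt(5)/2)*conj(-sqrt(5)/2 - 1/2) + 2*(9/2 - sqrt(5)/2)*conj(-1/2 + sqrt(5)/2) + 5*(0)*conj(0) + 5*(-2)*conj(0)]
      = (1/20)[(24) + (-12) + (11 - 5*sqrt(5)) + (-5*sqrt(5) - 7) + (11 + 5*sqrt(5)) + (-7 + 5*sqrt(5)) + (0) + (0)] = 20/20 = 1
  <chi_rho, chi_7> = (1/20)[1*(12)*conj(2) + 1*(-6)*conj(-2) + 2*(-7/2 + 3*sqrt(5)/2)*conj(1/2 - sqrt(5)/2) + 2*(sqrt(5)/2 + 9/2)*conj(-sqrt(5)/2 - 1/2) + 2*(-7/2 - 3*sqrt(5)/2)*conj(1/2 + sqrt(5)/2) + 2*(9/2 - sqrt(5)/2)*conj(-1/2 + sqrt(5)/2) + 5*(0)*conj(0) + 5*(-2)*conj(0)]
      = (1/20)[(24) + (12) + (-11 + 5*sqrt(5)) + (-5*sqrt(5) - 7) + (-5*sqrt(5) - 11) + (-7 + 5*sqrt(5)) + (0) + (0)] = 0/20 = 0
  <chi_rho, chi_8> = (1/20)[1*(12)*conj(2) + 1*(-6)*conj(2) + 2*(-7/2 + 3*sqrt(5)/2)*conj(-sqrt(5)/2 - 1/2) + 2*(sqrt(5)/2 + 9/2)*conj(-1/2 + sqrt(5)/2) + 2*(-7/2 - 3*sqrt(5)/2)*conj(-1/2 + sqrt(5)/2) + 2*(9/2 - sqrt(5)/2)*conj(-sqrt(5)/2 - 1/2) + 5*(0)*conj(0) + 5*(-2)*conj(0)]
      = (1/20)[(24) + (-12) + (-4 + 2*sqrt(5)) + (-2 + 4*sqrt(5)) + (-2*sqrt(5) - 4) + (-4*sqrt(5) - 2) + (0) + (0)] = 0/20 = 0
Dimension check: dim(rho) = sum (mult * dim) = 0*1 + 1*1 + 3*1 + 2*1 + 2*2 + 1*2 + 0*2 + 0*2 = 12 = chi_rho(e) = 12.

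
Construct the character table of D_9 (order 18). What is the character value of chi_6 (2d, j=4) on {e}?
Conjugacy classes: {e} of size 1, {r^1, r^8} of size 2, {r^2, r^7} of size 2, {r^3, r^6} of size 2, {r^4, r^5} of size 2, {s, sr, ..., sr^8} of size 9.
Character table:
  irrep \ class              {e} (size 1)  {r^1, r^8} (size 2)  {r^2, r^7} (size 2)  {r^3, r^6} (size 2)  {r^4, r^5} (size 2)  {s, sr, ..., sr^8} (size 9)
  chi_1 (triv)               1             1                    1                    1                    1                    1                          
  chi_2 (sign: r->1, s->-1)  1             1                    1                    1                    1                    -1                         
  chi_3 (2d, j=1)            2             2*cos(2*pi/9)        2*cos(4*pi/9)        -1                   -2*cos(pi/9)         0                          
  chi_4 (2d, j=2)            2             2*cos(4*pi/9)        -2*cos(pi/9)         -1                   2*cos(2*pi/9)        0                          
  chi_5 (2d, j=3)            2             -1                   -1                   2                    -1                   0                          
  chi_6 (2d, j=4)            2             -2*cos(pi/9)         2*cos(2*pi/9)        -1                   2*cos(4*pi/9)        0                          

Spot check: chi_6 (2d, j=4) on {e} = 2.

Working: D_9 has order 2*9 = 18 with 6 conjugacy classes, hence 6 irreducibles. Sum of squared dims 1 + 1 + 4 + 4 + 4 + 4 = 18 = |G|. Linear characters come from the abelianisation; the 2-dimensional irreps have character r^k -> 2*cos(2*pi*j*k/9), reflections -> 0.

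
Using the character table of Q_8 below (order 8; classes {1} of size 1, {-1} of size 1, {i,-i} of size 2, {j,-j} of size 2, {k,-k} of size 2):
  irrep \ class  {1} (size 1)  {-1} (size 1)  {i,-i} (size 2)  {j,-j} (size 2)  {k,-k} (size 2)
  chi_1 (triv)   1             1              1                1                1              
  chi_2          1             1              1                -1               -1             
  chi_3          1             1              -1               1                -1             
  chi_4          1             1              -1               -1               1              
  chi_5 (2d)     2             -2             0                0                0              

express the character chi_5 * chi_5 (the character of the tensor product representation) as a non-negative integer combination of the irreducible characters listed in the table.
chi_5 tensor chi_5 = chi_1 + chi_2 + chi_3 + chi_4 (all other irreducibles have multiplicity 0).

The character of a tensor product is the pointwise product (chi_5 * chi_5)(C) = chi_5(C) * chi_5(C):
  {1}: (2)*(2), {-1}: (-2)*(-2), {i,-i}: (0)*(0), {j,-j}: (0)*(0), {k,-k}: (0)*(0)
so (chi_5 * chi_5) takes values
  {1} -> 4, {-1} -> 4, {i,-i} -> 0, {j,-j} -> 0, {k,-k} -> 0.
Now take the inner product of this character with each irreducible chi from the table, <chi_5*chi_5, chi> = (1/8) sum_C |C| (chi_5*chi_5)(C) conj(chi(C)):
  <chi_5*chi_5, chi_1> = (1/8)[1*(4)*conj(1) + 1*(4)*conj(1) + 2*(0)*conj(1) + 2*(0)*conj(1) + 2*(0)*conj(1)]
      = (1/8)[(4) + (4) + (0) + (0) + (0)] = 8/8 = 1
  <chi_5*chi_5, chi_2> = (1/8)[1*(4)*conj(1) + 1*(4)*conj(1) + 2*(0)*conj(1) + 2*(0)*conj(-1) + 2*(0)*conj(-1)]
      = (1/8)[(4) + (4) + (0) + (0) + (0)] = 8/8 = 1
  <chi_5*chi_5, chi_3> = (1/8)[1*(4)*conj(1) + 1*(4)*conj(1) + 2*(0)*conj(-1) + 2*(0)*conj(1) + 2*(0)*conj(-1)]
      = (1/8)[(4) + (4) + (0) + (0) + (0)] = 8/8 = 1
  <chi_5*chi_5, chi_4> = (1/8)[1*(4)*conj(1) + 1*(4)*conj(1) + 2*(0)*conj(-1) + 2*(0)*conj(-1) + 2*(0)*conj(1)]
      = (1/8)[(4) + (4) + (0) + (0) + (0)] = 8/8 = 1
  <chi_5*chi_5, chi_5> = (1/8)[1*(4)*conj(2) + 1*(4)*conj(-2) + 2*(0)*conj(0) + 2*(0)*conj(0) + 2*(0)*conj(0)]
      = (1/8)[(8) + (-8) + (0) + (0) + (0)] = 0/8 = 0
Hence the multiplicities are chi_1: 1, chi_2: 1, chi_3: 1, chi_4: 1. Dimension check: dim(chi_5)*dim(chi_5) = 2*2 = 4 and sum (mult * dim) = 1*1 + 1*1 + 1*1 + 1*1 = 4.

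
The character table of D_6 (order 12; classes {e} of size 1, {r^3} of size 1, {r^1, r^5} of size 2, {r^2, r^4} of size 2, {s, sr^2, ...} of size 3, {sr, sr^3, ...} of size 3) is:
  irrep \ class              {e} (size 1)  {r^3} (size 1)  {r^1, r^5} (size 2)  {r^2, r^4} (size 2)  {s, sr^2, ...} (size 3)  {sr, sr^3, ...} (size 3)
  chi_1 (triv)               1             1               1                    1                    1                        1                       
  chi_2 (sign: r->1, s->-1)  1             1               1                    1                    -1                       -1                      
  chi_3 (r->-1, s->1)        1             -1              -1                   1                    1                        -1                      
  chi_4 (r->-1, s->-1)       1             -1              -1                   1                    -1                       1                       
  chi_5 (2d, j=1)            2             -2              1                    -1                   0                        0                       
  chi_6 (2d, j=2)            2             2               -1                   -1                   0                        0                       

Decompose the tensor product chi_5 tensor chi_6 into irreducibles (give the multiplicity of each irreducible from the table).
chi_5 tensor chi_6 = chi_3 + chi_4 + chi_5 (all other irreducibles have multiplicity 0).

Reasoning: The character of a tensor product is the pointwise product (chi_5 * chi_6)(C) = chi_5(C) * chi_6(C):
  {e}: (2)*(2), {r^3}: (-2)*(2), {r^1, r^5}: (1)*(-1), {r^2, r^4}: (-1)*(-1), {s, sr^2, ...}: (0)*(0), {sr, sr^3, ...}: (0)*(0)
so (chi_5 * chi_6) takes values
  {e} -> 4, {r^3} -> -4, {r^1, r^5} -> -1, {r^2, r^4} -> 1, {s, sr^2, ...} -> 0, {sr, sr^3, ...} -> 0.
Now take the inner product of this character with each irreducible chi from the table, <chi_5*chi_6, chi> = (1/12) sum_C |C| (chi_5*chi_6)(C) conj(chi(C)):
  <chi_5*chi_6, chi_1> = (1/12)[1*(4)*conj(1) + 1*(-4)*conj(1) + 2*(-1)*conj(1) + 2*(1)*conj(1) + 3*(0)*conj(1) + 3*(0)*conj(1)]
      = (1/12)[(4) + (-4) + (-2) + (2) + (0) + (0)] = 0/12 = 0
  <chi_5*chi_6, chi_2> = (1/12)[1*(4)*conj(1) + 1*(-4)*conj(1) + 2*(-1)*conj(1) + 2*(1)*conj(1) + 3*(0)*conj(-1) + 3*(0)*conj(-1)]
      = (1/12)[(4) + (-4) + (-2) + (2) + (0) + (0)] = 0/12 = 0
  <chi_5*chi_6, chi_3> = (1/12)[1*(4)*conj(1) + 1*(-4)*conj(-1) + 2*(-1)*conj(-1) + 2*(1)*conj(1) + 3*(0)*conj(1) + 3*(0)*conj(-1)]
      = (1/12)[(4) + (4) + (2) + (2) + (0) + (0)] = 12/12 = 1
  <chi_5*chi_6, chi_4> = (1/12)[1*(4)*conj(1) + 1*(-4)*conj(-1) + 2*(-1)*conj(-1) + 2*(1)*conj(1) + 3*(0)*conj(-1) + 3*(0)*conj(1)]
      = (1/12)[(4) + (4) + (2) + (2) + (0) + (0)] = 12/12 = 1
  <chi_5*chi_6, chi_5> = (1/12)[1*(4)*conj(2) + 1*(-4)*conj(-2) + 2*(-1)*conj(1) + 2*(1)*conj(-1) + 3*(0)*conj(0) + 3*(0)*conj(0)]
      = (1/12)[(8) + (8) + (-2) + (-2) + (0) + (0)] = 12/12 = 1
  <chi_5*chi_6, chi_6> = (1/12)[1*(4)*conj(2) + 1*(-4)*conj(2) + 2*(-1)*conj(-1) + 2*(1)*conj(-1) + 3*(0)*conj(0) + 3*(0)*conj(0)]
      = (1/12)[(8) + (-8) + (2) + (-2) + (0) + (0)] = 0/12 = 0
Hence the multiplicities are chi_3: 1, chi_4: 1, chi_5: 1. Dimension check: dim(chi_5)*dim(chi_6) = 2*2 = 4 and sum (mult * dim) = 1*1 + 1*1 + 1*2 = 4.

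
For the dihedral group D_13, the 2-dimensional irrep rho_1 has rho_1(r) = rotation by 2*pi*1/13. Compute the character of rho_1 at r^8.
chi_{rho_1}(r^8) = 2*cos(2*pi*1*8/13) = -2*cos(3*pi/13)

Details: rho_1(r^8) is rotation by angle 2*pi*1*8/13, whose trace is 2*cos(2*pi*1*8/13) = -2*cos(3*pi/13).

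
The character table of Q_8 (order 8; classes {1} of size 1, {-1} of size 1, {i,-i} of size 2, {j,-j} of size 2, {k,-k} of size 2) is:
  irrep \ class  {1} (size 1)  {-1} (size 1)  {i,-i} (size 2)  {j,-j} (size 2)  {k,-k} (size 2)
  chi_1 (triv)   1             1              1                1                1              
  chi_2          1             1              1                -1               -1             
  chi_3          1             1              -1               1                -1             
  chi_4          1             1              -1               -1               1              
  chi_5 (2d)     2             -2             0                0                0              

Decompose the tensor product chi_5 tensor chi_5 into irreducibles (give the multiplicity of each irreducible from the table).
chi_5 tensor chi_5 = chi_1 + chi_2 + chi_3 + chi_4 (all other irreducibles have multiplicity 0).

Reasoning: The character of a tensor product is the pointwise product (chi_5 * chi_5)(C) = chi_5(C) * chi_5(C):
  {1}: (2)*(2), {-1}: (-2)*(-2), {i,-i}: (0)*(0), {j,-j}: (0)*(0), {k,-k}: (0)*(0)
so (chi_5 * chi_5) takes values
  {1} -> 4, {-1} -> 4, {i,-i} -> 0, {j,-j} -> 0, {k,-k} -> 0.
Now take the inner product of this character with each irreducible chi from the table, <chi_5*chi_5, chi> = (1/8) sum_C |C| (chi_5*chi_5)(C) conj(chi(C)):
  <chi_5*chi_5, chi_1> = (1/8)[1*(4)*conj(1) + 1*(4)*conj(1) + 2*(0)*conj(1) + 2*(0)*conj(1) + 2*(0)*conj(1)]
      = (1/8)[(4) + (4) + (0) + (0) + (0)] = 8/8 = 1
  <chi_5*chi_5, chi_2> = (1/8)[1*(4)*conj(1) + 1*(4)*conj(1) + 2*(0)*conj(1) + 2*(0)*conj(-1) + 2*(0)*conj(-1)]
      = (1/8)[(4) + (4) + (0) + (0) + (0)] = 8/8 = 1
  <chi_5*chi_5, chi_3> = (1/8)[1*(4)*conj(1) + 1*(4)*conj(1) + 2*(0)*conj(-1) + 2*(0)*conj(1) + 2*(0)*conj(-1)]
      = (1/8)[(4) + (4) + (0) + (0) + (0)] = 8/8 = 1
  <chi_5*chi_5, chi_4> = (1/8)[1*(4)*conj(1) + 1*(4)*conj(1) + 2*(0)*conj(-1) + 2*(0)*conj(-1) + 2*(0)*conj(1)]
      = (1/8)[(4) + (4) + (0) + (0) + (0)] = 8/8 = 1
  <chi_5*chi_5, chi_5> = (1/8)[1*(4)*conj(2) + 1*(4)*conj(-2) + 2*(0)*conj(0) + 2*(0)*conj(0) + 2*(0)*conj(0)]
      = (1/8)[(8) + (-8) + (0) + (0) + (0)] = 0/8 = 0
Hence the multiplicities are chi_1: 1, chi_2: 1, chi_3: 1, chi_4: 1. Dimension check: dim(chi_5)*dim(chi_5) = 2*2 = 4 and sum (mult * dim) = 1*1 + 1*1 + 1*1 + 1*1 = 4.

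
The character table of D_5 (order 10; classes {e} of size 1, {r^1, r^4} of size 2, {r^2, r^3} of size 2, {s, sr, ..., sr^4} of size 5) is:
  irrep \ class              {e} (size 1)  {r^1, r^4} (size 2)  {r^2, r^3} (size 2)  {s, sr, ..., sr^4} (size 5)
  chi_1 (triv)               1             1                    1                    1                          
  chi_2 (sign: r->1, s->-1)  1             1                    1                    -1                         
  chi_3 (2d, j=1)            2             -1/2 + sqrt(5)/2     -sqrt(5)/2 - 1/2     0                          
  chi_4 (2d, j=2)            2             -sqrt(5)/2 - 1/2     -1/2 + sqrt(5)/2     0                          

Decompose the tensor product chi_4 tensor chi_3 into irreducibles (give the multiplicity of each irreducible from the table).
chi_4 tensor chi_3 = chi_3 + chi_4 (all other irreducibles have multiplicity 0).

Why: The character of a tensor product is the pointwise product (chi_4 * chi_3)(C) = chi_4(C) * chi_3(C):
  {e}: (2)*(2), {r^1, r^4}: (-sqrt(5)/2 - 1/2)*(-1/2 + sqrt(5)/2), {r^2, r^3}: (-1/2 + sqrt(5)/2)*(-sqrt(5)/2 - 1/2), {s, sr, ..., sr^4}: (0)*(0)
so (chi_4 * chi_3) takes values
  {e} -> 4, {r^1, r^4} -> -1, {r^2, r^3} -> -1, {s, sr, ..., sr^4} -> 0.
Now take the inner product of this character with each irreducible chi from the table, <chi_4*chi_3, chi> = (1/10) sum_C |C| (chi_4*chi_3)(C) conj(chi(C)):
  <chi_4*chi_3, chi_1> = (1/10)[1*(4)*conj(1) + 2*(-1)*conj(1) + 2*(-1)*conj(1) + 5*(0)*conj(1)]
      = (1/10)[(4) + (-2) + (-2) + (0)] = 0/10 = 0
  <chi_4*chi_3, chi_2> = (1/10)[1*(4)*conj(1) + 2*(-1)*conj(1) + 2*(-1)*conj(1) + 5*(0)*conj(-1)]
      = (1/10)[(4) + (-2) + (-2) + (0)] = 0/10 = 0
  <chi_4*chi_3, chi_3> = (1/10)[1*(4)*conj(2) + 2*(-1)*conj(-1/2 + sqrt(5)/2) + 2*(-1)*conj(-sqrt(5)/2 - 1/2) + 5*(0)*conj(0)]
      = (1/10)[(8) + (1 - sqrt(5)) + (1 + sqrt(5)) + (0)] = 10/10 = 1
  <chi_4*chi_3, chi_4> = (1/10)[1*(4)*conj(2) + 2*(-1)*conj(-sqrt(5)/2 - 1/2) + 2*(-1)*conj(-1/2 + sqrt(5)/2) + 5*(0)*conj(0)]
      = (1/10)[(8) + (1 + sqrt(5)) + (1 - sqrt(5)) + (0)] = 10/10 = 1
Hence the multiplicities are chi_3: 1, chi_4: 1. Dimension check: dim(chi_4)*dim(chi_3) = 2*2 = 4 and sum (mult * dim) = 1*2 + 1*2 = 4.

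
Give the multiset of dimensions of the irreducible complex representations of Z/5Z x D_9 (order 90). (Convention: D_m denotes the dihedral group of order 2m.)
Dimensions: 1, 1, 1, 1, 1, 1, 1, 1, 1, 1, 2, 2, 2, 2, 2, 2, 2, 2, 2, 2, 2, 2, 2, 2, 2, 2, 2, 2, 2, 2

Details: There are 30 irreducibles (= number of conjugacy classes). Their dimensions d_i satisfy sum d_i^2 = |G| = 90: 1 + 1 + 1 + 1 + 1 + 1 + 1 + 1 + 1 + 1 + 4 + 4 + 4 + 4 + 4 + 4 + 4 + 4 + 4 + 4 + 4 + 4 + 4 + 4 + 4 + 4 + 4 + 4 + 4 + 4 = 90. (For the product with Z/5Z: each of the 5 1-dim characters of Z/5Z tensors with each irrep of D_9, giving 5 copies of each D_9-dimension.)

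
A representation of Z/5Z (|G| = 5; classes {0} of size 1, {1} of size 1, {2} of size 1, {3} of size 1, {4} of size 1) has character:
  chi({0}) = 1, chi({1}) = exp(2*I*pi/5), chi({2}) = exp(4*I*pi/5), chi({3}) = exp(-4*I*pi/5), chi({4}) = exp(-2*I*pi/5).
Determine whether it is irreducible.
Irreducible: <chi, chi> = 1.

Explanation: <chi, chi> = (1/|G|) sum_C |C| * |chi(C)|^2 = (1/5)[1*|1|^2 + 1*|exp(2*I*pi/5)|^2 + 1*|exp(4*I*pi/5)|^2 + 1*|exp(-4*I*pi/5)|^2 + 1*|exp(-2*I*pi/5)|^2]
  = (1/5)[(1) + (1) + (1) + (1) + (1)] = 5/5 = 1.
(Exp terms are combined using exp(i*s)*conj(exp(i*t)) = exp(i*(s-t)), and sums of them are collapsed using the identity that for every m > 1 the m distinct m-th roots of unity sum to 0, e.g. 1 + exp(2*I*pi/3) + exp(-2*I*pi/3) = 0.)
A character is irreducible iff <chi, chi> = 1, so this representation is irreducible.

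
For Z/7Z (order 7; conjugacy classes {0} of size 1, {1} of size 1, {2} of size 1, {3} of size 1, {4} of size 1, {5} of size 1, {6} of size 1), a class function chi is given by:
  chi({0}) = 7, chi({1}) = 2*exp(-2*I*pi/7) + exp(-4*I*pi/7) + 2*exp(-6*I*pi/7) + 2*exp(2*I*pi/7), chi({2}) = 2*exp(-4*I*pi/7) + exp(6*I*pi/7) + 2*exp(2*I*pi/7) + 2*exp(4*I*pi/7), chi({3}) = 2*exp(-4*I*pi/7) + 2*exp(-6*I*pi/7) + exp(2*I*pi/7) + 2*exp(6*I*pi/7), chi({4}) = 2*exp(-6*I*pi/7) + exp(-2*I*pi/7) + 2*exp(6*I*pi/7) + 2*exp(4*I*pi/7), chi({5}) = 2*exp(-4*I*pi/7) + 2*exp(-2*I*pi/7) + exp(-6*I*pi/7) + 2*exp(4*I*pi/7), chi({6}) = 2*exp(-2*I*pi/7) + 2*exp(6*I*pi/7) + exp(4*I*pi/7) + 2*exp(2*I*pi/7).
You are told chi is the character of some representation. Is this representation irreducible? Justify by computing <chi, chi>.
Not irreducible (reducible): <chi, chi> = 13 > 1.

Explanation: <chi, chi> = (1/|G|) sum_C |C| * |chi(C)|^2 = (1/7)[1*|7|^2 + 1*|2*exp(-2*I*pi/7) + exp(-4*I*pi/7) + 2*exp(-6*I*pi/7) + 2*exp(2*I*pi/7)|^2 + 1*|2*exp(-4*I*pi/7) + exp(6*I*pi/7) + 2*exp(2*I*pi/7) + 2*exp(4*I*pi/7)|^2 + 1*|2*exp(-4*I*pi/7) + 2*exp(-6*I*pi/7) + exp(2*I*pi/7) + 2*exp(6*I*pi/7)|^2 + 1*|2*exp(-6*I*pi/7) + exp(-2*I*pi/7) + 2*exp(6*I*pi/7) + 2*exp(4*I*pi/7)|^2 + 1*|2*exp(-4*I*pi/7) + 2*exp(-2*I*pi/7) + exp(-6*I*pi/7) + 2*exp(4*I*pi/7)|^2 + 1*|2*exp(-2*I*pi/7) + 2*exp(6*I*pi/7) + exp(4*I*pi/7) + 2*exp(2*I*pi/7)|^2]
  = (1/7)[(49) + (13 + 8*exp(-4*I*pi/7) + 4*exp(-2*I*pi/7) + 6*exp(-6*I*pi/7) + 6*exp(6*I*pi/7) + 4*exp(2*I*pi/7) + 8*exp(4*I*pi/7)) + (13 + 6*exp(-2*I*pi/7) + 4*exp(-4*I*pi/7) + 8*exp(-6*I*pi/7) + 8*exp(6*I*pi/7) + 4*exp(4*I*pi/7) + 6*exp(2*I*pi/7)) + (13 + 8*exp(-2*I*pi/7) + 6*exp(-4*I*pi/7) + 4*exp(-6*I*pi/7) + 4*exp(6*I*pi/7) + 6*exp(4*I*pi/7) + 8*exp(2*I*pi/7)) + (13 + 8*exp(-2*I*pi/7) + 6*exp(-4*I*pi/7) + 4*exp(-6*I*pi/7) + 4*exp(6*I*pi/7) + 6*exp(4*I*pi/7) + 8*exp(2*I*pi/7)) + (13 + 6*exp(-2*I*pi/7) + 4*exp(-4*I*pi/7) + 8*exp(-6*I*pi/7) + 8*exp(6*I*pi/7) + 4*exp(4*I*pi/7) + 6*exp(2*I*pi/7)) + (13 + 8*exp(-4*I*pi/7) + 4*exp(-2*I*pi/7) + 6*exp(-6*I*pi/7) + 6*exp(6*I*pi/7) + 4*exp(2*I*pi/7) + 8*exp(4*I*pi/7))] = 91/7 = 13.
(Exp terms are combined using exp(i*s)*conj(exp(i*t)) = exp(i*(s-t)), and sums of them are collapsed using the identity that for every m > 1 the m distinct m-th roots of unity sum to 0, e.g. 1 + exp(2*I*pi/3) + exp(-2*I*pi/3) = 0.)
A character is irreducible iff <chi, chi> = 1, so this representation is reducible.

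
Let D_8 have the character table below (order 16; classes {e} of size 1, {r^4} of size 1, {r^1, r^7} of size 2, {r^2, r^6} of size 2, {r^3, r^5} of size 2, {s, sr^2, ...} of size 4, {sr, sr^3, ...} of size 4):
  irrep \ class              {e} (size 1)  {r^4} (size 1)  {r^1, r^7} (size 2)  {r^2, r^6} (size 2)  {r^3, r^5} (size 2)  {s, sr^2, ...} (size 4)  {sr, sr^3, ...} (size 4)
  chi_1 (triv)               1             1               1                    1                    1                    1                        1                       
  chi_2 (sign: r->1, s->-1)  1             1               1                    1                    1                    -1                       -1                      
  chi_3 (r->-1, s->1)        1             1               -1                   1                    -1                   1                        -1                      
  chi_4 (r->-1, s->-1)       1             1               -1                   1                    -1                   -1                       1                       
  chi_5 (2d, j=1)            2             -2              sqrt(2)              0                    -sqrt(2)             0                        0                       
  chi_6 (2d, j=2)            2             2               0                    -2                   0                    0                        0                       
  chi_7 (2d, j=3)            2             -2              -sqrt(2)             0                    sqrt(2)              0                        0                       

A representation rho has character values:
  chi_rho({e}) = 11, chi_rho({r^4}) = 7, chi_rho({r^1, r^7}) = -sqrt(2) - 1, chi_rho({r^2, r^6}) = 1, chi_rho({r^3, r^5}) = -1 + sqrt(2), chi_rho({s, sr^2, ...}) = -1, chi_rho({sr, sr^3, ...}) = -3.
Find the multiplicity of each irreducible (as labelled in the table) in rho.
Multiplicities: chi_1: 0, chi_2: 2, chi_3: 2, chi_4: 1, chi_5: 0, chi_6: 2, chi_7: 1.

Use <chi_rho, chi> = (1/|G|) sum_C |C| * chi_rho(C) * conj(chi(C)) with |G| = 16 for each irreducible chi in the table:
  <chi_rho, chi_1> = (1/16)[1*(11)*conj(1) + 1*(7)*conj(1) + 2*(-sqrt(2) - 1)*conj(1) + 2*(1)*conj(1) + 2*(-1 + sqrt(2))*conj(1) + 4*(-1)*conj(1) + 4*(-3)*conj(1)]
      = (1/16)[(11) + (7) + (-2*sqrt(2) - 2) + (2) + (-2 + 2*sqrt(2)) + (-4) + (-12)] = 0/16 = 0
  <chi_rho, chi_2> = (1/16)[1*(11)*conj(1) + 1*(7)*conj(1) + 2*(-sqrt(2) - 1)*conj(1) + 2*(1)*conj(1) + 2*(-1 + sqrt(2))*conj(1) + 4*(-1)*conj(-1) + 4*(-3)*conj(-1)]
      = (1/16)[(11) + (7) + (-2*sqrt(2) - 2) + (2) + (-2 + 2*sqrt(2)) + (4) + (12)] = 32/16 = 2
  <chi_rho, chi_3> = (1/16)[1*(11)*conj(1) + 1*(7)*conj(1) + 2*(-sqrt(2) - 1)*conj(-1) + 2*(1)*conj(1) + 2*(-1 + sqrt(2))*conj(-1) + 4*(-1)*conj(1) + 4*(-3)*conj(-1)]
      = (1/16)[(11) + (7) + (2 + 2*sqrt(2)) + (2) + (2 - 2*sqrt(2)) + (-4) + (12)] = 32/16 = 2
  <chi_rho, chi_4> = (1/16)[1*(11)*conj(1) + 1*(7)*conj(1) + 2*(-sqrt(2) - 1)*conj(-1) + 2*(1)*conj(1) + 2*(-1 + sqrt(2))*conj(-1) + 4*(-1)*conj(-1) + 4*(-3)*conj(1)]
      = (1/16)[(11) + (7) + (2 + 2*sqrt(2)) + (2) + (2 - 2*sqrt(2)) + (4) + (-12)] = 16/16 = 1
  <chi_rho, chi_5> = (1/16)[1*(11)*conj(2) + 1*(7)*conj(-2) + 2*(-sqrt(2) - 1)*conj(sqrt(2)) + 2*(1)*conj(0) + 2*(-1 + sqrt(2))*conj(-sqrt(2)) + 4*(-1)*conj(0) + 4*(-3)*conj(0)]
      = (1/16)[(22) + (-14) + (-4 - 2*sqrt(2)) + (0) + (-4 + 2*sqrt(2)) + (0) + (0)] = 0/16 = 0
  <chi_rho, chi_6> = (1/16)[1*(11)*conj(2) + 1*(7)*conj(2) + 2*(-sqrt(2) - 1)*conj(0) + 2*(1)*conj(-2) + 2*(-1 + sqrt(2))*conj(0) + 4*(-1)*conj(0) + 4*(-3)*conj(0)]
      = (1/16)[(22) + (14) + (0) + (-4) + (0) + (0) + (0)] = 32/16 = 2
  <chi_rho, chi_7> = (1/16)[1*(11)*conj(2) + 1*(7)*conj(-2) + 2*(-sqrt(2) - 1)*conj(-sqrt(2)) + 2*(1)*conj(0) + 2*(-1 + sqrt(2))*conj(sqrt(2)) + 4*(-1)*conj(0) + 4*(-3)*conj(0)]
      = (1/16)[(22) + (-14) + (2*sqrt(2) + 4) + (0) + (4 - 2*sqrt(2)) + (0) + (0)] = 16/16 = 1
Dimension check: dim(rho) = sum (mult * dim) = 0*1 + 2*1 + 2*1 + 1*1 + 0*2 + 2*2 + 1*2 = 11 = chi_rho(e) = 11.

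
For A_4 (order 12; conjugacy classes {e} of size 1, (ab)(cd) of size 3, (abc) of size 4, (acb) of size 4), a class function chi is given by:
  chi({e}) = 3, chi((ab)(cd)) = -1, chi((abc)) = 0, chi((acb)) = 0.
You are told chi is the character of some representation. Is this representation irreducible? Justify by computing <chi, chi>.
Irreducible: <chi, chi> = 1.

Working: <chi, chi> = (1/|G|) sum_C |C| * |chi(C)|^2 = (1/12)[1*|3|^2 + 3*|-1|^2 + 4*|0|^2 + 4*|0|^2]
  = (1/12)[(9) + (3) + (0) + (0)] = 12/12 = 1.
(Exp terms are combined using exp(i*s)*conj(exp(i*t)) = exp(i*(s-t)), and sums of them are collapsed using the identity that for every m > 1 the m distinct m-th roots of unity sum to 0, e.g. 1 + exp(2*I*pi/3) + exp(-2*I*pi/3) = 0.)
A character is irreducible iff <chi, chi> = 1, so this representation is irreducible.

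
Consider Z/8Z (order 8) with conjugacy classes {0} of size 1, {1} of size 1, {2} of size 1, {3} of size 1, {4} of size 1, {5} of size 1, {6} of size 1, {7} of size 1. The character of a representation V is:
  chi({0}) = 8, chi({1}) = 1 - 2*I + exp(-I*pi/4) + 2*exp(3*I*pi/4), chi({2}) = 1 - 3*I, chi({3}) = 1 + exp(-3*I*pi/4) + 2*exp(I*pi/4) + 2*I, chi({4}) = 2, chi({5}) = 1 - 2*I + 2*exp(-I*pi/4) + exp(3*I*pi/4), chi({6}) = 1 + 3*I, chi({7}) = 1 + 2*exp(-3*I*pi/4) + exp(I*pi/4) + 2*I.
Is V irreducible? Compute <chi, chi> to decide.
Not irreducible (reducible): <chi, chi> = 14 > 1.

Explanation: <chi, chi> = (1/|G|) sum_C |C| * |chi(C)|^2 = (1/8)[1*|8|^2 + 1*|1 - 2*I + exp(-I*pi/4) + 2*exp(3*I*pi/4)|^2 + 1*|1 - 3*I|^2 + 1*|1 + exp(-3*I*pi/4) + 2*exp(I*pi/4) + 2*I|^2 + 1*|2|^2 + 1*|1 - 2*I + 2*exp(-I*pi/4) + exp(3*I*pi/4)|^2 + 1*|1 + 3*I|^2 + 1*|1 + 2*exp(-3*I*pi/4) + exp(I*pi/4) + 2*I|^2]
  = (1/8)[(64) + (6 + 6*exp(-3*I*pi/4) - 3*exp(-I*pi/4) + 3*exp(I*pi/4)) + (10) + (6 + 3*exp(-3*I*pi/4) - 3*exp(3*I*pi/4) + 6*exp(I*pi/4)) + (4) + (6 + 3*exp(-3*I*pi/4) - 3*exp(3*I*pi/4) + 6*exp(I*pi/4)) + (10) + (6 + 6*exp(-3*I*pi/4) - 3*exp(-I*pi/4) + 3*exp(I*pi/4))] = 112/8 = 14.
(Exp terms are combined using exp(i*s)*conj(exp(i*t)) = exp(i*(s-t)), and sums of them are collapsed using the identity that for every m > 1 the m distinct m-th roots of unity sum to 0, e.g. 1 + exp(2*I*pi/3) + exp(-2*I*pi/3) = 0.)
A character is irreducible iff <chi, chi> = 1, so this representation is reducible.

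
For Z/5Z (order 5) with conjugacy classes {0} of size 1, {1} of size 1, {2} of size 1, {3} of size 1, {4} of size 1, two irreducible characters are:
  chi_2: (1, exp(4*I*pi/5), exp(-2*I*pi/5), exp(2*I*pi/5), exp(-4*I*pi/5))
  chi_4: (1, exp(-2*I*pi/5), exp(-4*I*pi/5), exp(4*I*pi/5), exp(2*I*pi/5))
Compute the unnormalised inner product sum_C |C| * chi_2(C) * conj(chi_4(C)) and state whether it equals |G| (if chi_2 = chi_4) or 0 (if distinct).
Sum = 0; so <chi_2, chi_4> = 0 (distinct irreducibles are orthogonal).

Details: Compute term by term over conjugacy classes (|C| * chi_2(C) * conj(chi_4(C))):
  1*(1)*conj(1) + 1*(exp(4*I*pi/5))*conj(exp(-2*I*pi/5)) + 1*(exp(-2*I*pi/5))*conj(exp(-4*I*pi/5)) + 1*(exp(2*I*pi/5))*conj(exp(4*I*pi/5)) + 1*(exp(-4*I*pi/5))*conj(exp(2*I*pi/5))
  = (1) + (exp(-4*I*pi/5)) + (exp(2*I*pi/5)) + (exp(-2*I*pi/5)) + (exp(4*I*pi/5))
  = 0.
(Exp terms are combined using exp(i*s)*conj(exp(i*t)) = exp(i*(s-t)), and sums of them are collapsed using the identity that for every m > 1 the m distinct m-th roots of unity sum to 0, e.g. 1 + exp(2*I*pi/3) + exp(-2*I*pi/3) = 0.)
Dividing by |G| = 5 gives 0/5 = 0, matching the row-orthogonality relation <chi_2, chi_4> = [chi_2 = chi_4].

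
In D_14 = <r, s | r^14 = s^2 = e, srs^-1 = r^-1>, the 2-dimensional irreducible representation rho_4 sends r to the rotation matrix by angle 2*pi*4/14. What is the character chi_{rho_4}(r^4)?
chi_{rho_4}(r^4) = 2*cos(2*pi*4*4/14) = 2*cos(16*pi/7)

Explanation: rho_4(r^4) is rotation by angle 2*pi*4*4/14, whose trace is 2*cos(2*pi*4*4/14) = 2*cos(16*pi/7).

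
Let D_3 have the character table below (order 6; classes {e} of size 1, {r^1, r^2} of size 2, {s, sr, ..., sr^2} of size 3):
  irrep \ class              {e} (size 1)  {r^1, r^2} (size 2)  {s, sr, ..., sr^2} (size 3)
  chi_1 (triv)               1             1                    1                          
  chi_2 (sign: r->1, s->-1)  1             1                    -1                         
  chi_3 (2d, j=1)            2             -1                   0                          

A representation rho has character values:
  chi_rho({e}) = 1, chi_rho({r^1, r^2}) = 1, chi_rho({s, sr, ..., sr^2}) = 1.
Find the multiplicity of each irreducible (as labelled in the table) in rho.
Multiplicities: chi_1: 1, chi_2: 0, chi_3: 0.

Derivation: Use <chi_rho, chi> = (1/|G|) sum_C |C| * chi_rho(C) * conj(chi(C)) with |G| = 6 for each irreducible chi in the table:
  <chi_rho, chi_1> = (1/6)[1*(1)*conj(1) + 2*(1)*conj(1) + 3*(1)*conj(1)]
      = (1/6)[(1) + (2) + (3)] = 6/6 = 1
  <chi_rho, chi_2> = (1/6)[1*(1)*conj(1) + 2*(1)*conj(1) + 3*(1)*conj(-1)]
      = (1/6)[(1) + (2) + (-3)] = 0/6 = 0
  <chi_rho, chi_3> = (1/6)[1*(1)*conj(2) + 2*(1)*conj(-1) + 3*(1)*conj(0)]
      = (1/6)[(2) + (-2) + (0)] = 0/6 = 0
Dimension check: dim(rho) = sum (mult * dim) = 1*1 + 0*1 + 0*2 = 1 = chi_rho(e) = 1.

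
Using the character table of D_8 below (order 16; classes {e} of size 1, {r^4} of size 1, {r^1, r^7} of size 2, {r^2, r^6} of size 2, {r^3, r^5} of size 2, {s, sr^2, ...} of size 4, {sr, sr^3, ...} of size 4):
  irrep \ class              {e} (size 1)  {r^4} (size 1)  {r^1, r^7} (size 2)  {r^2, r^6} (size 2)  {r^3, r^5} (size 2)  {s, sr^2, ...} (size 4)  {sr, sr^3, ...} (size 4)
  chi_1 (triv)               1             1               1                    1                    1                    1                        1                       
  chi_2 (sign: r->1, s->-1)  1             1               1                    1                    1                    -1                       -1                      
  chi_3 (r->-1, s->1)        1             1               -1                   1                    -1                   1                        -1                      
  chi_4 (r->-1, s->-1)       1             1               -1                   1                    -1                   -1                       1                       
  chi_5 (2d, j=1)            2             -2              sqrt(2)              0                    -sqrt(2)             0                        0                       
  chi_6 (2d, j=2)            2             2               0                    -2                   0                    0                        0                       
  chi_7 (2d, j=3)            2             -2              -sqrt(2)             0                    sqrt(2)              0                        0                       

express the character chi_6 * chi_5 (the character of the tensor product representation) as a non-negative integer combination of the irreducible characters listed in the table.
chi_6 tensor chi_5 = chi_5 + chi_7 (all other irreducibles have multiplicity 0).

Proof sketch: The character of a tensor product is the pointwise product (chi_6 * chi_5)(C) = chi_6(C) * chi_5(C):
  {e}: (2)*(2), {r^4}: (2)*(-2), {r^1, r^7}: (0)*(sqrt(2)), {r^2, r^6}: (-2)*(0), {r^3, r^5}: (0)*(-sqrt(2)), {s, sr^2, ...}: (0)*(0), {sr, sr^3, ...}: (0)*(0)
so (chi_6 * chi_5) takes values
  {e} -> 4, {r^4} -> -4, {r^1, r^7} -> 0, {r^2, r^6} -> 0, {r^3, r^5} -> 0, {s, sr^2, ...} -> 0, {sr, sr^3, ...} -> 0.
Now take the inner product of this character with each irreducible chi from the table, <chi_6*chi_5, chi> = (1/16) sum_C |C| (chi_6*chi_5)(C) conj(chi(C)):
  <chi_6*chi_5, chi_1> = (1/16)[1*(4)*conj(1) + 1*(-4)*conj(1) + 2*(0)*conj(1) + 2*(0)*conj(1) + 2*(0)*conj(1) + 4*(0)*conj(1) + 4*(0)*conj(1)]
      = (1/16)[(4) + (-4) + (0) + (0) + (0) + (0) + (0)] = 0/16 = 0
  <chi_6*chi_5, chi_2> = (1/16)[1*(4)*conj(1) + 1*(-4)*conj(1) + 2*(0)*conj(1) + 2*(0)*conj(1) + 2*(0)*conj(1) + 4*(0)*conj(-1) + 4*(0)*conj(-1)]
      = (1/16)[(4) + (-4) + (0) + (0) + (0) + (0) + (0)] = 0/16 = 0
  <chi_6*chi_5, chi_3> = (1/16)[1*(4)*conj(1) + 1*(-4)*conj(1) + 2*(0)*conj(-1) + 2*(0)*conj(1) + 2*(0)*conj(-1) + 4*(0)*conj(1) + 4*(0)*conj(-1)]
      = (1/16)[(4) + (-4) + (0) + (0) + (0) + (0) + (0)] = 0/16 = 0
  <chi_6*chi_5, chi_4> = (1/16)[1*(4)*conj(1) + 1*(-4)*conj(1) + 2*(0)*conj(-1) + 2*(0)*conj(1) + 2*(0)*conj(-1) + 4*(0)*conj(-1) + 4*(0)*conj(1)]
      = (1/16)[(4) + (-4) + (0) + (0) + (0) + (0) + (0)] = 0/16 = 0
  <chi_6*chi_5, chi_5> = (1/16)[1*(4)*conj(2) + 1*(-4)*conj(-2) + 2*(0)*conj(sqrt(2)) + 2*(0)*conj(0) + 2*(0)*conj(-sqrt(2)) + 4*(0)*conj(0) + 4*(0)*conj(0)]
      = (1/16)[(8) + (8) + (0) + (0) + (0) + (0) + (0)] = 16/16 = 1
  <chi_6*chi_5, chi_6> = (1/16)[1*(4)*conj(2) + 1*(-4)*conj(2) + 2*(0)*conj(0) + 2*(0)*conj(-2) + 2*(0)*conj(0) + 4*(0)*conj(0) + 4*(0)*conj(0)]
      = (1/16)[(8) + (-8) + (0) + (0) + (0) + (0) + (0)] = 0/16 = 0
  <chi_6*chi_5, chi_7> = (1/16)[1*(4)*conj(2) + 1*(-4)*conj(-2) + 2*(0)*conj(-sqrt(2)) + 2*(0)*conj(0) + 2*(0)*conj(sqrt(2)) + 4*(0)*conj(0) + 4*(0)*conj(0)]
      = (1/16)[(8) + (8) + (0) + (0) + (0) + (0) + (0)] = 16/16 = 1
Hence the multiplicities are chi_5: 1, chi_7: 1. Dimension check: dim(chi_6)*dim(chi_5) = 2*2 = 4 and sum (mult * dim) = 1*2 + 1*2 = 4.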